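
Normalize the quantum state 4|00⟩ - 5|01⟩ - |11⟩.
0.6172|00⟩ - 0.7715|01⟩ - 0.1543|11⟩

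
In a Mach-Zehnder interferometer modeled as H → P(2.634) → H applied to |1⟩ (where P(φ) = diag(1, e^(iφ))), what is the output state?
(0.937 - 0.243i)|0⟩ + (0.06304 + 0.243i)|1⟩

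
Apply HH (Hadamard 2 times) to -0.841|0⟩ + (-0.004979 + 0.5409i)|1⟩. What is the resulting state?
-0.841|0⟩ + (-0.004979 + 0.5409i)|1⟩

H² = I, so an even number of Hadamards cancels: H^2 = I and the state is unchanged.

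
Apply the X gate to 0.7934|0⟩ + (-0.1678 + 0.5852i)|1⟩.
(-0.1678 + 0.5852i)|0⟩ + 0.7934|1⟩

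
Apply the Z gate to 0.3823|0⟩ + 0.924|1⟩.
0.3823|0⟩ - 0.924|1⟩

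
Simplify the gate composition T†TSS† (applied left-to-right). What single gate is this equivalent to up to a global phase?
I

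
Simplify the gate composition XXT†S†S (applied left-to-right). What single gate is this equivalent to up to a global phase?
T†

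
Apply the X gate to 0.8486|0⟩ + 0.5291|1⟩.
0.5291|0⟩ + 0.8486|1⟩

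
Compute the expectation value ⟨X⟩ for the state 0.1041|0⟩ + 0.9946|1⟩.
0.2071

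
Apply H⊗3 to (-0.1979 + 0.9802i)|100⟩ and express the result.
(-0.06997 + 0.3466i)|000⟩ + (-0.06997 + 0.3466i)|001⟩ + (-0.06997 + 0.3466i)|010⟩ + (-0.06997 + 0.3466i)|011⟩ + (0.06997 - 0.3466i)|100⟩ + (0.06997 - 0.3466i)|101⟩ + (0.06997 - 0.3466i)|110⟩ + (0.06997 - 0.3466i)|111⟩

H⊗3 gives amp(|y⟩) = (1/2√2) Σ_x (−1)^(x·y) amp(|x⟩), where x·y is the number of positions in which both x and y have a 1.
|000⟩: ((-0.1979 + 0.9802i))/(2√2) = (-0.06997 + 0.3466i)
|001⟩: ((-0.1979 + 0.9802i))/(2√2) = (-0.06997 + 0.3466i)
|010⟩: ((-0.1979 + 0.9802i))/(2√2) = (-0.06997 + 0.3466i)
|011⟩: ((-0.1979 + 0.9802i))/(2√2) = (-0.06997 + 0.3466i)
|100⟩: (-(-0.1979 + 0.9802i))/(2√2) = (0.06997 - 0.3466i)
|101⟩: (-(-0.1979 + 0.9802i))/(2√2) = (0.06997 - 0.3466i)
|110⟩: (-(-0.1979 + 0.9802i))/(2√2) = (0.06997 - 0.3466i)
|111⟩: (-(-0.1979 + 0.9802i))/(2√2) = (0.06997 - 0.3466i)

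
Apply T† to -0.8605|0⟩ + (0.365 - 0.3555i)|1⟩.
-0.8605|0⟩ + (0.006718 - 0.5095i)|1⟩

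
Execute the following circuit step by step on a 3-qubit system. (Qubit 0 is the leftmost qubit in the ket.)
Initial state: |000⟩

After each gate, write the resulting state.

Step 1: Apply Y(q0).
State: i|100⟩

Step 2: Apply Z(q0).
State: -i|100⟩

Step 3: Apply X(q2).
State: -i|101⟩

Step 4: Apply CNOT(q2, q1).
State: -i|111⟩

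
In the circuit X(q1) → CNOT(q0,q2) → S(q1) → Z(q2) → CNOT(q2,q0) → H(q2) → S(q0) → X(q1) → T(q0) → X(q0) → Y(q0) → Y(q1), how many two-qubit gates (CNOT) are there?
2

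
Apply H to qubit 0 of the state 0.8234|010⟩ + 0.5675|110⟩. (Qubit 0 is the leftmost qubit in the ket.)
0.9835|010⟩ + 0.1809|110⟩

H on qubit 0 mixes each pair of kets that differ only in qubit 0: amplitudes (a, b) of (|…0…⟩, |…1…⟩) become ((a + b)/√2, (a − b)/√2). Kets absent from the input have amplitude 0.
(|010⟩, |110⟩): (a, b) = (0.8234, 0.5675) → (0.9835, 0.1809)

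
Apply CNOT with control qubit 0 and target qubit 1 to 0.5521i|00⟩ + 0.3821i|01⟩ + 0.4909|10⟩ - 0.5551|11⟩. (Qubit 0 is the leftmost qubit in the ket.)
0.5521i|00⟩ + 0.3821i|01⟩ - 0.5551|10⟩ + 0.4909|11⟩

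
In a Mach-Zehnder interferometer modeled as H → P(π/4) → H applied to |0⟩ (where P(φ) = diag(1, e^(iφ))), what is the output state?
(0.8536 + (1/√8)i)|0⟩ + (0.1464 - (1/√8)i)|1⟩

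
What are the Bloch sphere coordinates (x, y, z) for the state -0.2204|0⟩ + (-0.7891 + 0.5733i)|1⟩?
(0.3478, -0.2527, -0.9028)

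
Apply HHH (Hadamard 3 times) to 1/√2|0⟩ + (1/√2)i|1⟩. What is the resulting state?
(1/2 + (1/2)i)|0⟩ + (1/2 - (1/2)i)|1⟩

H² = I, so H^3 = H: a single Hadamard. With (a, b) = (1/√2, (1/√2)i), H gives ((a + b)/√2, (a − b)/√2) = ((1/2 + (1/2)i), (1/2 - (1/2)i)).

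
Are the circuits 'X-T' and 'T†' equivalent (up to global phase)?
No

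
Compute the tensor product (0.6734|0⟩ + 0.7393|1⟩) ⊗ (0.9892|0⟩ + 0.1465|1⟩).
0.6661|00⟩ + 0.09865|01⟩ + 0.7313|10⟩ + 0.1083|11⟩

amp(|b₁b₂…⟩) = product of the factor amplitudes for bits b₁, b₂, …; only kets whose every factor amplitude is nonzero survive.
|00⟩: (0.6734)(0.9892) = 0.6661
|01⟩: (0.6734)(0.1465) = 0.09865
|10⟩: (0.7393)(0.9892) = 0.7313
|11⟩: (0.7393)(0.1465) = 0.1083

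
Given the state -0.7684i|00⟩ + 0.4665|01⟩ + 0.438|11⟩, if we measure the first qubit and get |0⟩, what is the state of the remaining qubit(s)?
-0.8548i|0⟩ + 0.519|1⟩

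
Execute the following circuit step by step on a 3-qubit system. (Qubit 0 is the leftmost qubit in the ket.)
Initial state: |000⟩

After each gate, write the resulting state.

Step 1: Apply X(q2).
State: |001⟩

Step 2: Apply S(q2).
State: i|001⟩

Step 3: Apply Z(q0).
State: i|001⟩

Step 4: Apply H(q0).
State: (1/√2)i|001⟩ + (1/√2)i|101⟩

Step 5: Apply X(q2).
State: (1/√2)i|000⟩ + (1/√2)i|100⟩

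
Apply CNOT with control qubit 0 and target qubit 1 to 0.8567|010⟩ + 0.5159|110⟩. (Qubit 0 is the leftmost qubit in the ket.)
0.8567|010⟩ + 0.5159|100⟩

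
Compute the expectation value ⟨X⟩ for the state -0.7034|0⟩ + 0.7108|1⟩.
-1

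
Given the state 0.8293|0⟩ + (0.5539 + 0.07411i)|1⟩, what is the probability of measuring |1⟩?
0.3123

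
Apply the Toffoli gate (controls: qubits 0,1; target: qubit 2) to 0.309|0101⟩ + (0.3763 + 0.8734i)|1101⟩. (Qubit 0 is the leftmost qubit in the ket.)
0.309|0101⟩ + (0.3763 + 0.8734i)|1111⟩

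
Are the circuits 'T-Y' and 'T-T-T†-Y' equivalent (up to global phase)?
Yes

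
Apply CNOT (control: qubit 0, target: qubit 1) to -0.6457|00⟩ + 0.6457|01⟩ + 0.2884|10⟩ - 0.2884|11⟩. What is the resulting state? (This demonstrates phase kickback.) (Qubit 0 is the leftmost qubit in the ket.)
-0.6457|00⟩ + 0.6457|01⟩ - 0.2884|10⟩ + 0.2884|11⟩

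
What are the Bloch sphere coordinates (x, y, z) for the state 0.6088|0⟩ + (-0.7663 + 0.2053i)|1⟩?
(-0.933, 0.25, -0.2587)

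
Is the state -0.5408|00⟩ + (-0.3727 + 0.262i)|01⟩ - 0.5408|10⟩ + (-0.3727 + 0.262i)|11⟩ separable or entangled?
Separable

Writing the state as a|00⟩ + b|01⟩ + c|10⟩ + d|11⟩, it is a product state iff ad − bc = 0.
Here (a, b, c, d) = (-0.5408, (-0.3727 + 0.262i), -0.5408, (-0.3727 + 0.262i)): ad − bc = (-0.5408)(-0.3727 + 0.262i) − (-0.3727 + 0.262i)(-0.5408) = 0, so the state is separable.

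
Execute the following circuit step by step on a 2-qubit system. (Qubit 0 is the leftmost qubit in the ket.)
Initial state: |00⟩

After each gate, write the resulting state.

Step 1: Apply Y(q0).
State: i|10⟩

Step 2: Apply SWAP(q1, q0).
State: i|01⟩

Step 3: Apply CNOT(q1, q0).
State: i|11⟩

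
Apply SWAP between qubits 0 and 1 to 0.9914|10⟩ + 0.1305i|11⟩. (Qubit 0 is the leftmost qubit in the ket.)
0.9914|01⟩ + 0.1305i|11⟩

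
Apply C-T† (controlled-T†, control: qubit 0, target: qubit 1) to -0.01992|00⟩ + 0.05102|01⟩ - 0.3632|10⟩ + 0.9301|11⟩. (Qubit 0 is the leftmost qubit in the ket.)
-0.01992|00⟩ + 0.05102|01⟩ - 0.3632|10⟩ + (0.6577 - 0.6577i)|11⟩

C-T† leaves the control-|0⟩ kets |00⟩, |01⟩ unchanged and applies T† to qubit 1 on the control-|1⟩ pair (|10⟩, |11⟩).
T† = [[1, 0], [0, (1/√2 - (1/√2)i)]].
With a = amp(|10⟩) = -0.3632 and b = amp(|11⟩) = 0.9301:
new amp(|10⟩) = (1)·a = -0.3632
new amp(|11⟩) = (1/√2 - (1/√2)i)·b = (0.6577 - 0.6577i)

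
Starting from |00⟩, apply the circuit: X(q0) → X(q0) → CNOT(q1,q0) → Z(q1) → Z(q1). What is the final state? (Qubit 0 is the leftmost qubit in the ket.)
|00⟩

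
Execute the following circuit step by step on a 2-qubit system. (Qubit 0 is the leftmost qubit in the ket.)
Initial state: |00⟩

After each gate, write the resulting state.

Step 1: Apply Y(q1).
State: i|01⟩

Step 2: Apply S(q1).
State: -|01⟩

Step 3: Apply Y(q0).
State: -i|11⟩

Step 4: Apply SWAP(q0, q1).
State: -i|11⟩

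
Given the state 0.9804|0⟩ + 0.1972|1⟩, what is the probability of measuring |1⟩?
0.03889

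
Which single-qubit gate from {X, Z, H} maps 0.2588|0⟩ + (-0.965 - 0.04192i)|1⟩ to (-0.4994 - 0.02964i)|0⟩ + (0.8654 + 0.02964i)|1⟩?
H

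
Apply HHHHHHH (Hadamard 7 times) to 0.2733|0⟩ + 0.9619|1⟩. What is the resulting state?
0.8734|0⟩ - 0.4869|1⟩

H² = I, so H^7 = H: a single Hadamard. With (a, b) = (0.2733, 0.9619), H gives ((a + b)/√2, (a − b)/√2) = (0.8734, -0.4869).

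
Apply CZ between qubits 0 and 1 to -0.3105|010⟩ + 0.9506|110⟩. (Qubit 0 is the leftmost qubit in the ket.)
-0.3105|010⟩ - 0.9506|110⟩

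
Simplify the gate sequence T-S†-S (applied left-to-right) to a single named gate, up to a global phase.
T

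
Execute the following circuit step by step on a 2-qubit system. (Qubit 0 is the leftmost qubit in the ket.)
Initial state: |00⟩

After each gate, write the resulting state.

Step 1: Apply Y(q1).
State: i|01⟩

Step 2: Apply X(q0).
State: i|11⟩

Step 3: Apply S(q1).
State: -|11⟩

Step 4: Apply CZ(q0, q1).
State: |11⟩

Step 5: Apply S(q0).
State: i|11⟩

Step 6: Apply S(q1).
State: -|11⟩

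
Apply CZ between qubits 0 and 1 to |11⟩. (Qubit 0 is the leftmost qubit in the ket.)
-|11⟩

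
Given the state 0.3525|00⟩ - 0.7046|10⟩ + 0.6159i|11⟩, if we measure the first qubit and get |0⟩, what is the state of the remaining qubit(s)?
|0⟩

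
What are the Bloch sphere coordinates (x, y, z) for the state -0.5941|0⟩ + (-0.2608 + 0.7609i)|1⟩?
(0.3099, -0.9041, -0.294)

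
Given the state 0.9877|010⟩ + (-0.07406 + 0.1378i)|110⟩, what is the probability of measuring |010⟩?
0.9756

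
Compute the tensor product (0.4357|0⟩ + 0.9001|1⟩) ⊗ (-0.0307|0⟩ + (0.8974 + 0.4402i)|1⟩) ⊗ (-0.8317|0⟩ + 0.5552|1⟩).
0.01112|000⟩ - 0.007426|001⟩ + (-0.3252 - 0.1595i)|010⟩ + (0.2171 + 0.1065i)|011⟩ + 0.02298|100⟩ - 0.01534|101⟩ + (-0.6718 - 0.3295i)|110⟩ + (0.4485 + 0.22i)|111⟩

amp(|b₁b₂…⟩) = product of the factor amplitudes for bits b₁, b₂, …; only kets whose every factor amplitude is nonzero survive.
|000⟩: (0.4357)(-0.0307)(-0.8317) = 0.01112
|001⟩: (0.4357)(-0.0307)(0.5552) = -0.007426
|010⟩: (0.4357)(0.8974 + 0.4402i)(-0.8317) = (-0.3252 - 0.1595i)
|011⟩: (0.4357)(0.8974 + 0.4402i)(0.5552) = (0.2171 + 0.1065i)
|100⟩: (0.9001)(-0.0307)(-0.8317) = 0.02298
|101⟩: (0.9001)(-0.0307)(0.5552) = -0.01534
|110⟩: (0.9001)(0.8974 + 0.4402i)(-0.8317) = (-0.6718 - 0.3295i)
|111⟩: (0.9001)(0.8974 + 0.4402i)(0.5552) = (0.4485 + 0.22i)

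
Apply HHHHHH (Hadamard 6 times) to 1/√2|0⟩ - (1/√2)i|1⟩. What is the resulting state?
1/√2|0⟩ - (1/√2)i|1⟩

H² = I, so an even number of Hadamards cancels: H^6 = I and the state is unchanged.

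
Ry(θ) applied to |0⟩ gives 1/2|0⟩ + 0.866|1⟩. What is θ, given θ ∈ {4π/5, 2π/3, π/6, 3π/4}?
2π/3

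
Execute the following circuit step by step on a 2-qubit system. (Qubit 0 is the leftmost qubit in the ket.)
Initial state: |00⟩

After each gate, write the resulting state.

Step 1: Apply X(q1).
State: |01⟩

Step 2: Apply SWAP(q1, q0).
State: |10⟩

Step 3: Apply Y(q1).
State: i|11⟩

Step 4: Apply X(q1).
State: i|10⟩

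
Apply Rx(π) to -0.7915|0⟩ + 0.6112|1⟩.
-0.6112i|0⟩ + 0.7915i|1⟩

Rx(π) = [[cos(θ/2), −i·sin(θ/2)], [−i·sin(θ/2), cos(θ/2)]]; θ = π, cos(θ/2) ≈ 0, sin(θ/2) ≈ 1.
With a = amp(|0⟩) = -0.7915 and b = amp(|1⟩) = 0.6112:
new amp(|0⟩) = (-i)·b = -0.6112i
new amp(|1⟩) = (-i)·a = 0.7915i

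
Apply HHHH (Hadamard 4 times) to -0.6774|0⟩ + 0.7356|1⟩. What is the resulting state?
-0.6774|0⟩ + 0.7356|1⟩

H² = I, so an even number of Hadamards cancels: H^4 = I and the state is unchanged.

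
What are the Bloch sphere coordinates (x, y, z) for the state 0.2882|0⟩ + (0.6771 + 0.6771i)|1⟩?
(0.3903, 0.3903, -0.8339)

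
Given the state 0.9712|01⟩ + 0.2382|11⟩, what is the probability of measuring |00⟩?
0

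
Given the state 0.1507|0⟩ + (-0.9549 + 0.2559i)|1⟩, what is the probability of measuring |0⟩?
0.02271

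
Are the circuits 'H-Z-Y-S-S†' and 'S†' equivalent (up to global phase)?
No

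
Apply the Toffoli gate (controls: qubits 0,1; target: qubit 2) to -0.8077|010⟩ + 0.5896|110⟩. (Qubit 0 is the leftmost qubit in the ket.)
-0.8077|010⟩ + 0.5896|111⟩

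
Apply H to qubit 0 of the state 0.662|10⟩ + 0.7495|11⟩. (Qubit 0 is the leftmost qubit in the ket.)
0.4681|00⟩ + 0.53|01⟩ - 0.4681|10⟩ - 0.53|11⟩

H on qubit 0 mixes each pair of kets that differ only in qubit 0: amplitudes (a, b) of (|…0…⟩, |…1…⟩) become ((a + b)/√2, (a − b)/√2). Kets absent from the input have amplitude 0.
(|00⟩, |10⟩): (a, b) = (0, 0.662) → (0.4681, -0.4681)
(|01⟩, |11⟩): (a, b) = (0, 0.7495) → (0.53, -0.53)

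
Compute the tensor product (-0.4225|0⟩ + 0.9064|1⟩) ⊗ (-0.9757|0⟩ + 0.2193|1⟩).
0.4122|00⟩ - 0.09265|01⟩ - 0.8844|10⟩ + 0.1988|11⟩

amp(|b₁b₂…⟩) = product of the factor amplitudes for bits b₁, b₂, …; only kets whose every factor amplitude is nonzero survive.
|00⟩: (-0.4225)(-0.9757) = 0.4122
|01⟩: (-0.4225)(0.2193) = -0.09265
|10⟩: (0.9064)(-0.9757) = -0.8844
|11⟩: (0.9064)(0.2193) = 0.1988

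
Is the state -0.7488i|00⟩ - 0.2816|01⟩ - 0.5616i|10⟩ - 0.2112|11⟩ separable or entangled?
Separable

Writing the state as a|00⟩ + b|01⟩ + c|10⟩ + d|11⟩, it is a product state iff ad − bc = 0.
Here (a, b, c, d) = (-0.7488i, -0.2816, -0.5616i, -0.2112): ad − bc = (-0.7488i)(-0.2112) − (-0.2816)(-0.5616i) = 0, so the state is separable.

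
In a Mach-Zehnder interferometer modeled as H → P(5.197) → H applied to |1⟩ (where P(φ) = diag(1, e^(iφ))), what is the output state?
(0.2671 + 0.4424i)|0⟩ + (0.7329 - 0.4424i)|1⟩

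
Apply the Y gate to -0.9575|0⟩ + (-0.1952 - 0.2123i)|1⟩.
(-0.2123 + 0.1952i)|0⟩ - 0.9575i|1⟩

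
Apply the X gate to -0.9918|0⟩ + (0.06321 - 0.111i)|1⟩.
(0.06321 - 0.111i)|0⟩ - 0.9918|1⟩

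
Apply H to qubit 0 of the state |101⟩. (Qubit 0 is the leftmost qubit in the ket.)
1/√2|001⟩ - 1/√2|101⟩

H on qubit 0 mixes each pair of kets that differ only in qubit 0: amplitudes (a, b) of (|…0…⟩, |…1…⟩) become ((a + b)/√2, (a − b)/√2). Kets absent from the input have amplitude 0.
(|001⟩, |101⟩): (a, b) = (0, 1) → (1/√2, -1/√2)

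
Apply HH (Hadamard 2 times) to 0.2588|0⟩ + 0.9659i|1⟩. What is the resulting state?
0.2588|0⟩ + 0.9659i|1⟩

H² = I, so an even number of Hadamards cancels: H^2 = I and the state is unchanged.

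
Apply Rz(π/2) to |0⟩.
(1/√2 - (1/√2)i)|0⟩

Rz(π/2) = [[e^(−iθ/2), 0], [0, e^(iθ/2)]] with e^(±iθ/2) = cos(θ/2) ± i·sin(θ/2); θ = π/2, cos(θ/2) ≈ 0.707107, sin(θ/2) ≈ 0.707107.
With a = amp(|0⟩) = 1 and b = amp(|1⟩) = 0:
new amp(|0⟩) = (0.707107 - 0.707107i)·a = (1/√2 - (1/√2)i)
new amp(|1⟩) = (0.707107 + 0.707107i)·b = 0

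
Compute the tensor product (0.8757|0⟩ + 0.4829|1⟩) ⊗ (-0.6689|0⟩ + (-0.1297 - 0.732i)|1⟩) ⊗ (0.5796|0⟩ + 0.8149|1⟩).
-0.3395|000⟩ - 0.4773|001⟩ + (-0.06583 - 0.3715i)|010⟩ + (-0.09255 - 0.5224i)|011⟩ - 0.1872|100⟩ - 0.2632|101⟩ + (-0.0363 - 0.2049i)|110⟩ + (-0.05104 - 0.2881i)|111⟩

amp(|b₁b₂…⟩) = product of the factor amplitudes for bits b₁, b₂, …; only kets whose every factor amplitude is nonzero survive.
|000⟩: (0.8757)(-0.6689)(0.5796) = -0.3395
|001⟩: (0.8757)(-0.6689)(0.8149) = -0.4773
|010⟩: (0.8757)(-0.1297 - 0.732i)(0.5796) = (-0.06583 - 0.3715i)
|011⟩: (0.8757)(-0.1297 - 0.732i)(0.8149) = (-0.09255 - 0.5224i)
|100⟩: (0.4829)(-0.6689)(0.5796) = -0.1872
|101⟩: (0.4829)(-0.6689)(0.8149) = -0.2632
|110⟩: (0.4829)(-0.1297 - 0.732i)(0.5796) = (-0.0363 - 0.2049i)
|111⟩: (0.4829)(-0.1297 - 0.732i)(0.8149) = (-0.05104 - 0.2881i)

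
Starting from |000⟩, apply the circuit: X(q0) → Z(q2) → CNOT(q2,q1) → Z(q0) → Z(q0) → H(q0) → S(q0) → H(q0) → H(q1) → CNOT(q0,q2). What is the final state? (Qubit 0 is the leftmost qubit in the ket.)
(1/√8 - (1/√8)i)|000⟩ + (1/√8 - (1/√8)i)|010⟩ + (1/√8 + (1/√8)i)|101⟩ + (1/√8 + (1/√8)i)|111⟩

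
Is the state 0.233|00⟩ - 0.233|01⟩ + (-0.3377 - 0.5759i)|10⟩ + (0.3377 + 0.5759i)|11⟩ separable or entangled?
Separable

Writing the state as a|00⟩ + b|01⟩ + c|10⟩ + d|11⟩, it is a product state iff ad − bc = 0.
Here (a, b, c, d) = (0.233, -0.233, (-0.3377 - 0.5759i), (0.3377 + 0.5759i)): ad − bc = (0.233)(0.3377 + 0.5759i) − (-0.233)(-0.3377 - 0.5759i) = 0, so the state is separable.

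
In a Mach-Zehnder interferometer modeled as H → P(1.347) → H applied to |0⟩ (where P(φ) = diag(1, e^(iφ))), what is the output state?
(0.611 + 0.4875i)|0⟩ + (0.389 - 0.4875i)|1⟩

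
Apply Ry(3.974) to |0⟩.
-0.4043|0⟩ + 0.9146|1⟩

Ry(3.974) = [[cos(θ/2), −sin(θ/2)], [sin(θ/2), cos(θ/2)]]; θ = 3.974, cos(θ/2) ≈ -0.404291, sin(θ/2) ≈ 0.91463.
With a = amp(|0⟩) = 1 and b = amp(|1⟩) = 0:
new amp(|0⟩) = (-0.404291)·a + (-0.91463)·b = -0.4043
new amp(|1⟩) = (0.91463)·a + (-0.404291)·b = 0.9146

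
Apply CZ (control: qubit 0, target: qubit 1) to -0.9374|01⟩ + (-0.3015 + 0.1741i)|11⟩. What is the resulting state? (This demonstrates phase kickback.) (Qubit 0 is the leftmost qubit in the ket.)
-0.9374|01⟩ + (0.3015 - 0.1741i)|11⟩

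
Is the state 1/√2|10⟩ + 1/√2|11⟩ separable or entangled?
Separable

Writing the state as a|00⟩ + b|01⟩ + c|10⟩ + d|11⟩, it is a product state iff ad − bc = 0.
Here (a, b, c, d) = (0, 0, 1/√2, 1/√2): ad − bc = (0)(1/√2) − (0)(1/√2) = 0, so the state is separable.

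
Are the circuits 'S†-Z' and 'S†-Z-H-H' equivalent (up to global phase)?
Yes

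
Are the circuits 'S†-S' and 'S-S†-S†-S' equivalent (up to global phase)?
Yes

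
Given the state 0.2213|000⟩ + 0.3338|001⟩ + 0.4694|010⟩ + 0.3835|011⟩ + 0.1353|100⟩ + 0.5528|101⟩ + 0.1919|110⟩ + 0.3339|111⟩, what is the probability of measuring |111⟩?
0.1115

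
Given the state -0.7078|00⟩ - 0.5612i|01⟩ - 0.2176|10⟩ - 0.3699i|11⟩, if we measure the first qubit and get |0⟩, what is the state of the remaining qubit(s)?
-0.7836|0⟩ - 0.6213i|1⟩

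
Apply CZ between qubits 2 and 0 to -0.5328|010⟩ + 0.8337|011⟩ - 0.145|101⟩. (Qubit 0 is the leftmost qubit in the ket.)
-0.5328|010⟩ + 0.8337|011⟩ + 0.145|101⟩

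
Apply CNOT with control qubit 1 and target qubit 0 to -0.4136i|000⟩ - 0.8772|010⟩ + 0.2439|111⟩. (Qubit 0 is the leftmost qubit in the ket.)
-0.4136i|000⟩ + 0.2439|011⟩ - 0.8772|110⟩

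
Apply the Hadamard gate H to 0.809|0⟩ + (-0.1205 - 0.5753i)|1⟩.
(0.4868 - 0.4068i)|0⟩ + (0.6573 + 0.4068i)|1⟩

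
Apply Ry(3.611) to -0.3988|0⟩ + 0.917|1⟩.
-0.7991|0⟩ - 0.6011|1⟩

Ry(3.611) = [[cos(θ/2), −sin(θ/2)], [sin(θ/2), cos(θ/2)]]; θ = 3.611, cos(θ/2) ≈ -0.232555, sin(θ/2) ≈ 0.972583.
With a = amp(|0⟩) = -0.3988 and b = amp(|1⟩) = 0.917:
new amp(|0⟩) = (-0.232555)·a + (-0.972583)·b = -0.7991
new amp(|1⟩) = (0.972583)·a + (-0.232555)·b = -0.6011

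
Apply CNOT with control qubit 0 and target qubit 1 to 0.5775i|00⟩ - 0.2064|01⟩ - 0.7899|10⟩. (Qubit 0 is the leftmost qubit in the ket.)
0.5775i|00⟩ - 0.2064|01⟩ - 0.7899|11⟩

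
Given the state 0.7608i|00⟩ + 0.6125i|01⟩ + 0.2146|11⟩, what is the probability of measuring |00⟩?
0.5788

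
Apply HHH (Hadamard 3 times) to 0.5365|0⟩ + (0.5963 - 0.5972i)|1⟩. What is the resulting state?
(0.801 - 0.4223i)|0⟩ + (-0.04228 + 0.4223i)|1⟩

H² = I, so H^3 = H: a single Hadamard. With (a, b) = (0.5365, (0.5963 - 0.5972i)), H gives ((a + b)/√2, (a − b)/√2) = ((0.801 - 0.4223i), (-0.04228 + 0.4223i)).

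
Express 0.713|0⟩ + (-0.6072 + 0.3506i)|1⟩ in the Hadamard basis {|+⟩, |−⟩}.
(0.07481 + 0.2479i)|+⟩ + (0.9335 - 0.2479i)|−⟩

With |ψ⟩ = α|0⟩ + β|1⟩, the Hadamard-basis coefficients are ⟨+|ψ⟩ = (α + β)/√2 and ⟨−|ψ⟩ = (α − β)/√2.
Here α = 0.713, β = (-0.6072 + 0.3506i): (α + β)/√2 = (0.07481 + 0.2479i), (α − β)/√2 = (0.9335 - 0.2479i).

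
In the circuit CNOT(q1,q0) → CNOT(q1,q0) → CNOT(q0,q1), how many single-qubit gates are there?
0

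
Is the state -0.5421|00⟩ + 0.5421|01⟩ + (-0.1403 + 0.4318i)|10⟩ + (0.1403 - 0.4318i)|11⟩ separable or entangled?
Separable

Writing the state as a|00⟩ + b|01⟩ + c|10⟩ + d|11⟩, it is a product state iff ad − bc = 0.
Here (a, b, c, d) = (-0.5421, 0.5421, (-0.1403 + 0.4318i), (0.1403 - 0.4318i)): ad − bc = (-0.5421)(0.1403 - 0.4318i) − (0.5421)(-0.1403 + 0.4318i) = 0, so the state is separable.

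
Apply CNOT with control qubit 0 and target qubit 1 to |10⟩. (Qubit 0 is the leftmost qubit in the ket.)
|11⟩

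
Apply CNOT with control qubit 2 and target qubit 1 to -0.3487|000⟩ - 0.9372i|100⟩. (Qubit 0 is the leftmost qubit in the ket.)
-0.3487|000⟩ - 0.9372i|100⟩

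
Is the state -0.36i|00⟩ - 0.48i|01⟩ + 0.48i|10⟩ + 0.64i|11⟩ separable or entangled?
Separable

Writing the state as a|00⟩ + b|01⟩ + c|10⟩ + d|11⟩, it is a product state iff ad − bc = 0.
Here (a, b, c, d) = (-0.36i, -0.48i, 0.48i, 0.64i): ad − bc = (-0.36i)(0.64i) − (-0.48i)(0.48i) = 0, so the state is separable.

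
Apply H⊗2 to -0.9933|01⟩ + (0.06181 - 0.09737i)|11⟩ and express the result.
(-0.4657 - 0.04869i)|00⟩ + (0.4657 + 0.04869i)|01⟩ + (-0.5276 + 0.04869i)|10⟩ + (0.5276 - 0.04869i)|11⟩

H⊗2 gives amp(|y⟩) = (1/2) Σ_x (−1)^(x·y) amp(|x⟩), where x·y is the number of positions in which both x and y have a 1.
|00⟩: (-0.9933 + (0.06181 - 0.09737i))/2 = (-0.4657 - 0.04869i)
|01⟩: (0.9933 - (0.06181 - 0.09737i))/2 = (0.4657 + 0.04869i)
|10⟩: (-0.9933 - (0.06181 - 0.09737i))/2 = (-0.5276 + 0.04869i)
|11⟩: (0.9933 + (0.06181 - 0.09737i))/2 = (0.5276 - 0.04869i)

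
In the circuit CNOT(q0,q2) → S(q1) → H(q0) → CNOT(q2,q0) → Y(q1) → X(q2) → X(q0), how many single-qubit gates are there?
5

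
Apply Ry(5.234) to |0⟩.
-0.8655|0⟩ + 0.5009|1⟩

Ry(5.234) = [[cos(θ/2), −sin(θ/2)], [sin(θ/2), cos(θ/2)]]; θ = 5.234, cos(θ/2) ≈ -0.865528, sin(θ/2) ≈ 0.50086.
With a = amp(|0⟩) = 1 and b = amp(|1⟩) = 0:
new amp(|0⟩) = (-0.865528)·a + (-0.50086)·b = -0.8655
new amp(|1⟩) = (0.50086)·a + (-0.865528)·b = 0.5009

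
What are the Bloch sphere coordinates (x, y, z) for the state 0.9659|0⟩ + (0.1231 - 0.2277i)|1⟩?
(0.2378, -0.4399, 0.866)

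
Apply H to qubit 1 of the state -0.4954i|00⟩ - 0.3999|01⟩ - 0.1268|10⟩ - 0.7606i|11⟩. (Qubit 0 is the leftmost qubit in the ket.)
(-0.2828 - 0.3503i)|00⟩ + (0.2828 - 0.3503i)|01⟩ + (-0.08966 - 0.5378i)|10⟩ + (-0.08966 + 0.5378i)|11⟩

H on qubit 1 mixes each pair of kets that differ only in qubit 1: amplitudes (a, b) of (|…0…⟩, |…1…⟩) become ((a + b)/√2, (a − b)/√2). Kets absent from the input have amplitude 0.
(|00⟩, |01⟩): (a, b) = (-0.4954i, -0.3999) → ((-0.2828 - 0.3503i), (0.2828 - 0.3503i))
(|10⟩, |11⟩): (a, b) = (-0.1268, -0.7606i) → ((-0.08966 - 0.5378i), (-0.08966 + 0.5378i))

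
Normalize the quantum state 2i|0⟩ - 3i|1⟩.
0.5547i|0⟩ - 0.8321i|1⟩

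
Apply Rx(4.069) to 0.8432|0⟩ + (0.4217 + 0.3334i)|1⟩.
(-0.07894 - 0.3772i)|0⟩ + (-0.1886 - 0.9033i)|1⟩

Rx(4.069) = [[cos(θ/2), −i·sin(θ/2)], [−i·sin(θ/2), cos(θ/2)]]; θ = 4.069, cos(θ/2) ≈ -0.447264, sin(θ/2) ≈ 0.894402.
With a = amp(|0⟩) = 0.8432 and b = amp(|1⟩) = (0.4217 + 0.3334i):
new amp(|0⟩) = (-0.447264)·a + (-0.894402i)·b = (-0.07894 - 0.3772i)
new amp(|1⟩) = (-0.894402i)·a + (-0.447264)·b = (-0.1886 - 0.9033i)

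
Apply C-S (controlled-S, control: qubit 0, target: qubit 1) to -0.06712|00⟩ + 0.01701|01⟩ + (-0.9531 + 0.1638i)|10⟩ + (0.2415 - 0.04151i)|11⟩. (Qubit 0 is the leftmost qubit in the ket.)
-0.06712|00⟩ + 0.01701|01⟩ + (-0.9531 + 0.1638i)|10⟩ + (0.04151 + 0.2415i)|11⟩

C-S leaves the control-|0⟩ kets |00⟩, |01⟩ unchanged and applies S to qubit 1 on the control-|1⟩ pair (|10⟩, |11⟩).
S = [[1, 0], [0, i]].
With a = amp(|10⟩) = (-0.9531 + 0.1638i) and b = amp(|11⟩) = (0.2415 - 0.04151i):
new amp(|10⟩) = (1)·a = (-0.9531 + 0.1638i)
new amp(|11⟩) = (i)·b = (0.04151 + 0.2415i)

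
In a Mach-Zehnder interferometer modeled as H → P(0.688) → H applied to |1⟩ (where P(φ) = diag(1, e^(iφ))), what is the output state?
(0.1137 - 0.3175i)|0⟩ + (0.8863 + 0.3175i)|1⟩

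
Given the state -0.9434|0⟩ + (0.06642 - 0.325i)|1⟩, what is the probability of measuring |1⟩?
0.11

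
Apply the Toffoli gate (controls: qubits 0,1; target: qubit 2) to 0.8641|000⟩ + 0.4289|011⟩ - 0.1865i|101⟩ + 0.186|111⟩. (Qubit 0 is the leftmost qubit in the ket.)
0.8641|000⟩ + 0.4289|011⟩ - 0.1865i|101⟩ + 0.186|110⟩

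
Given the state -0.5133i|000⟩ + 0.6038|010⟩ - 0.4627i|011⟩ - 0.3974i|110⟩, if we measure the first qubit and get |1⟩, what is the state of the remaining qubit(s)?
-i|10⟩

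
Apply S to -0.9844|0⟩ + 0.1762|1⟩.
-0.9844|0⟩ + 0.1762i|1⟩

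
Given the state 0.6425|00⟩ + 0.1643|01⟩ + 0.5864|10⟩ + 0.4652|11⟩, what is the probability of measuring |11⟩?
0.2164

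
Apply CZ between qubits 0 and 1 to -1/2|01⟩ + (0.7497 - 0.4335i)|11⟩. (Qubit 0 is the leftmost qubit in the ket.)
-1/2|01⟩ + (-0.7497 + 0.4335i)|11⟩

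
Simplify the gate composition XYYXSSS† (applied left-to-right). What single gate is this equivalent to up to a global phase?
S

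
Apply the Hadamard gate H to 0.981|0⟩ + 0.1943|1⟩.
0.8311|0⟩ + 0.5563|1⟩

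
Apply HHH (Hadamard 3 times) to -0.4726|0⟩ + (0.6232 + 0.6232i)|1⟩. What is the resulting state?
(0.1065 + 0.4407i)|0⟩ + (-0.7748 - 0.4407i)|1⟩

H² = I, so H^3 = H: a single Hadamard. With (a, b) = (-0.4726, (0.6232 + 0.6232i)), H gives ((a + b)/√2, (a − b)/√2) = ((0.1065 + 0.4407i), (-0.7748 - 0.4407i)).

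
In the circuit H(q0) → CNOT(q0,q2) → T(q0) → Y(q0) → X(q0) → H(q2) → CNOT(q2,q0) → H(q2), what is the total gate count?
8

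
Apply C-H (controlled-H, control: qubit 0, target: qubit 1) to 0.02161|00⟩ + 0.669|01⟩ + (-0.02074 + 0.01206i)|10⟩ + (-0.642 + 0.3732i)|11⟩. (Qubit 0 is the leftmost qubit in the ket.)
0.02161|00⟩ + 0.669|01⟩ + (-0.4686 + 0.2724i)|10⟩ + (0.4393 - 0.2554i)|11⟩

C-H leaves the control-|0⟩ kets |00⟩, |01⟩ unchanged and applies H to qubit 1 on the control-|1⟩ pair (|10⟩, |11⟩).
H = [[1/√2, 1/√2], [1/√2, -1/√2]].
With a = amp(|10⟩) = (-0.02074 + 0.01206i) and b = amp(|11⟩) = (-0.642 + 0.3732i):
new amp(|10⟩) = (1/√2)·a + (1/√2)·b = (-0.4686 + 0.2724i)
new amp(|11⟩) = (1/√2)·a + (-1/√2)·b = (0.4393 - 0.2554i)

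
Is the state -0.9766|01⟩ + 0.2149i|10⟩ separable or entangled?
Entangled

Writing the state as a|00⟩ + b|01⟩ + c|10⟩ + d|11⟩, it is a product state iff ad − bc = 0.
Here (a, b, c, d) = (0, -0.9766, 0.2149i, 0): ad − bc = (0)(0) − (-0.9766)(0.2149i) = 0.2099i ≠ 0, so the state is entangled.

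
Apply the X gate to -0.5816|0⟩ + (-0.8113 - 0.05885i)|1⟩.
(-0.8113 - 0.05885i)|0⟩ - 0.5816|1⟩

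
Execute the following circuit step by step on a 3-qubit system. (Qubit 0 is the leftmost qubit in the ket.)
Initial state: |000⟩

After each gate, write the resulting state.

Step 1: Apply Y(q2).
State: i|001⟩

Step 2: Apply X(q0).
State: i|101⟩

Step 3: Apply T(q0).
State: (-1/√2 + (1/√2)i)|101⟩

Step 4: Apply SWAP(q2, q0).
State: (-1/√2 + (1/√2)i)|101⟩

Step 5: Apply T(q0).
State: -|101⟩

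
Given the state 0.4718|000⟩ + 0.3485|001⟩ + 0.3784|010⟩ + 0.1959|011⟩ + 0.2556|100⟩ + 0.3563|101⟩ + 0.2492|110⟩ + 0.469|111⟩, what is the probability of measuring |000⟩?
0.2226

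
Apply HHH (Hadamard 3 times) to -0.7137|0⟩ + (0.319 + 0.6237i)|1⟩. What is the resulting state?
(-0.2791 + 0.441i)|0⟩ + (-0.7302 - 0.441i)|1⟩

H² = I, so H^3 = H: a single Hadamard. With (a, b) = (-0.7137, (0.319 + 0.6237i)), H gives ((a + b)/√2, (a − b)/√2) = ((-0.2791 + 0.441i), (-0.7302 - 0.441i)).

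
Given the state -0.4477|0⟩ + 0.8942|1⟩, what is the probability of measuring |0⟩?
0.2004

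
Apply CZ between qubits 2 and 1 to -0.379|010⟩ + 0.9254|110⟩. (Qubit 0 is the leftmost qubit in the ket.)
-0.379|010⟩ + 0.9254|110⟩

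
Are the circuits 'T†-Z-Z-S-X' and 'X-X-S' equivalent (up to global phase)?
No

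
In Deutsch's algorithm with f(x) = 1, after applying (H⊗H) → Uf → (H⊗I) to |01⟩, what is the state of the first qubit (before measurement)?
|0⟩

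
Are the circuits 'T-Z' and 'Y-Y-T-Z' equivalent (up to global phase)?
Yes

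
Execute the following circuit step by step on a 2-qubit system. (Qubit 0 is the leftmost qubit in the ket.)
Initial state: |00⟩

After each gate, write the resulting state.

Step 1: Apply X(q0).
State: |10⟩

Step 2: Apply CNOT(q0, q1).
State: |11⟩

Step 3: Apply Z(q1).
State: -|11⟩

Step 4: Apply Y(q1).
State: i|10⟩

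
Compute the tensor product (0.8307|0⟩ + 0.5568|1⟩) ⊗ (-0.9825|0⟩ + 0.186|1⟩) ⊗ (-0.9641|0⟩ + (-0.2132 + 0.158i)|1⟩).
0.7869|000⟩ + (0.174 - 0.129i)|001⟩ - 0.149|010⟩ + (-0.03294 + 0.02441i)|011⟩ + 0.5274|100⟩ + (0.1166 - 0.08643i)|101⟩ - 0.09985|110⟩ + (-0.02208 + 0.01636i)|111⟩

amp(|b₁b₂…⟩) = product of the factor amplitudes for bits b₁, b₂, …; only kets whose every factor amplitude is nonzero survive.
|000⟩: (0.8307)(-0.9825)(-0.9641) = 0.7869
|001⟩: (0.8307)(-0.9825)(-0.2132 + 0.158i) = (0.174 - 0.129i)
|010⟩: (0.8307)(0.186)(-0.9641) = -0.149
|011⟩: (0.8307)(0.186)(-0.2132 + 0.158i) = (-0.03294 + 0.02441i)
|100⟩: (0.5568)(-0.9825)(-0.9641) = 0.5274
|101⟩: (0.5568)(-0.9825)(-0.2132 + 0.158i) = (0.1166 - 0.08643i)
|110⟩: (0.5568)(0.186)(-0.9641) = -0.09985
|111⟩: (0.5568)(0.186)(-0.2132 + 0.158i) = (-0.02208 + 0.01636i)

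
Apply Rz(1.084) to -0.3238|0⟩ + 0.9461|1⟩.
(-0.2774 + 0.167i)|0⟩ + (0.8105 + 0.488i)|1⟩

Rz(1.084) = [[e^(−iθ/2), 0], [0, e^(iθ/2)]] with e^(±iθ/2) = cos(θ/2) ± i·sin(θ/2); θ = 1.084, cos(θ/2) ≈ 0.856679, sin(θ/2) ≈ 0.51585.
With a = amp(|0⟩) = -0.3238 and b = amp(|1⟩) = 0.9461:
new amp(|0⟩) = (0.856679 - 0.51585i)·a = (-0.2774 + 0.167i)
new amp(|1⟩) = (0.856679 + 0.51585i)·b = (0.8105 + 0.488i)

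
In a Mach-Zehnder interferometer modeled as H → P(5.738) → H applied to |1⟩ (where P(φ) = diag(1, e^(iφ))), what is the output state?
(0.07248 + 0.2593i)|0⟩ + (0.9275 - 0.2593i)|1⟩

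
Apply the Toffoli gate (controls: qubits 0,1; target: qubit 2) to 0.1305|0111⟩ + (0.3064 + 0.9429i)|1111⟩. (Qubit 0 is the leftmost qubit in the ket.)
0.1305|0111⟩ + (0.3064 + 0.9429i)|1101⟩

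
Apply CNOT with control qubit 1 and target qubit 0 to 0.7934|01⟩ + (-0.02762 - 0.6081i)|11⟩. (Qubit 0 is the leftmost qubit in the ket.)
(-0.02762 - 0.6081i)|01⟩ + 0.7934|11⟩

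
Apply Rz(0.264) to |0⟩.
(0.9913 - 0.1316i)|0⟩

Rz(0.264) = [[e^(−iθ/2), 0], [0, e^(iθ/2)]] with e^(±iθ/2) = cos(θ/2) ± i·sin(θ/2); θ = 0.264, cos(θ/2) ≈ 0.991301, sin(θ/2) ≈ 0.131617.
With a = amp(|0⟩) = 1 and b = amp(|1⟩) = 0:
new amp(|0⟩) = (0.991301 - 0.131617i)·a = (0.9913 - 0.1316i)
new amp(|1⟩) = (0.991301 + 0.131617i)·b = 0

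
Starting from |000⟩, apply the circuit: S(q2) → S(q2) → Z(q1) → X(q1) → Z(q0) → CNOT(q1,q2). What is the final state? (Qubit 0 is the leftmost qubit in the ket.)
|011⟩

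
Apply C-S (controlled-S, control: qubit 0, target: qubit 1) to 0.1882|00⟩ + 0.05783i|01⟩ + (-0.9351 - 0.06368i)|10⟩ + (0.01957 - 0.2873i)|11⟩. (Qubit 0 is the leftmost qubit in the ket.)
0.1882|00⟩ + 0.05783i|01⟩ + (-0.9351 - 0.06368i)|10⟩ + (0.2873 + 0.01957i)|11⟩

C-S leaves the control-|0⟩ kets |00⟩, |01⟩ unchanged and applies S to qubit 1 on the control-|1⟩ pair (|10⟩, |11⟩).
S = [[1, 0], [0, i]].
With a = amp(|10⟩) = (-0.9351 - 0.06368i) and b = amp(|11⟩) = (0.01957 - 0.2873i):
new amp(|10⟩) = (1)·a = (-0.9351 - 0.06368i)
new amp(|11⟩) = (i)·b = (0.2873 + 0.01957i)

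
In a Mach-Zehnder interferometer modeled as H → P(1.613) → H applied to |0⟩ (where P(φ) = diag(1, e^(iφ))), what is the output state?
(0.4789 + 0.4996i)|0⟩ + (0.5211 - 0.4996i)|1⟩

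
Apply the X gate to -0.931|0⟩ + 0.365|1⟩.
0.365|0⟩ - 0.931|1⟩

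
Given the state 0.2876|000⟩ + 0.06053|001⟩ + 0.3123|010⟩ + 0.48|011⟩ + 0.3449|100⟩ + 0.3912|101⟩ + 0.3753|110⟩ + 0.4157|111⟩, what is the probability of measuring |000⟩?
0.08271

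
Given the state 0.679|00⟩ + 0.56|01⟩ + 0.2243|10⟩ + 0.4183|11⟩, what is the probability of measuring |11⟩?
0.175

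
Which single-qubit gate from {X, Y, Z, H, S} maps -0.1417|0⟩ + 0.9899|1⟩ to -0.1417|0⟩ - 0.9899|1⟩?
Z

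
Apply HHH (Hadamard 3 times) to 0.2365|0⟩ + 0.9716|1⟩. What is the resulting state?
0.8543|0⟩ - 0.5198|1⟩

H² = I, so H^3 = H: a single Hadamard. With (a, b) = (0.2365, 0.9716), H gives ((a + b)/√2, (a − b)/√2) = (0.8543, -0.5198).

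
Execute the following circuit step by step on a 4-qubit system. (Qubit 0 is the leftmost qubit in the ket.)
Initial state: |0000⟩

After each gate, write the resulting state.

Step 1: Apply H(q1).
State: 1/√2|0000⟩ + 1/√2|0100⟩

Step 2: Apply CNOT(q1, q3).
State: 1/√2|0000⟩ + 1/√2|0101⟩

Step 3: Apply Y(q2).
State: (1/√2)i|0010⟩ + (1/√2)i|0111⟩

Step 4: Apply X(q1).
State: (1/√2)i|0011⟩ + (1/√2)i|0110⟩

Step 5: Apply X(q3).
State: (1/√2)i|0010⟩ + (1/√2)i|0111⟩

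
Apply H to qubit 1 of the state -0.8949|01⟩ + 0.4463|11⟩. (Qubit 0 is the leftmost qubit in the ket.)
-0.6328|00⟩ + 0.6328|01⟩ + 0.3156|10⟩ - 0.3156|11⟩

H on qubit 1 mixes each pair of kets that differ only in qubit 1: amplitudes (a, b) of (|…0…⟩, |…1…⟩) become ((a + b)/√2, (a − b)/√2). Kets absent from the input have amplitude 0.
(|00⟩, |01⟩): (a, b) = (0, -0.8949) → (-0.6328, 0.6328)
(|10⟩, |11⟩): (a, b) = (0, 0.4463) → (0.3156, -0.3156)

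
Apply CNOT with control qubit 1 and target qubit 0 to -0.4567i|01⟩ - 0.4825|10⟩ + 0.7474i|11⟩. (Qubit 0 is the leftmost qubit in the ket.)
0.7474i|01⟩ - 0.4825|10⟩ - 0.4567i|11⟩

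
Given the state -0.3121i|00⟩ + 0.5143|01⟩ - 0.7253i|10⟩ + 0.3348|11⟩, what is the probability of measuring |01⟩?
0.2645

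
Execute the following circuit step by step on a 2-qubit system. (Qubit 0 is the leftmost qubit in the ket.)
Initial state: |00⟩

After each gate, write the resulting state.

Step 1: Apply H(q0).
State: 1/√2|00⟩ + 1/√2|10⟩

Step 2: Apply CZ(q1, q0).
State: 1/√2|00⟩ + 1/√2|10⟩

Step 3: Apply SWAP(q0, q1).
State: 1/√2|00⟩ + 1/√2|01⟩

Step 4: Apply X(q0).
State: 1/√2|10⟩ + 1/√2|11⟩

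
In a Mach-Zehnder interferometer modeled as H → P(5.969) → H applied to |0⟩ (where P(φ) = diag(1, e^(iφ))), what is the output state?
(0.9755 - 0.1545i)|0⟩ + (0.02448 + 0.1545i)|1⟩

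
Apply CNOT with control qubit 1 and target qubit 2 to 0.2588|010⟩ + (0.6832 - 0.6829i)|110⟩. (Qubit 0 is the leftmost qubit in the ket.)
0.2588|011⟩ + (0.6832 - 0.6829i)|111⟩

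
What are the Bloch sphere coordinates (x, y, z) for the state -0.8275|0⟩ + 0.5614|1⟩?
(-0.9291, 0, 0.3696)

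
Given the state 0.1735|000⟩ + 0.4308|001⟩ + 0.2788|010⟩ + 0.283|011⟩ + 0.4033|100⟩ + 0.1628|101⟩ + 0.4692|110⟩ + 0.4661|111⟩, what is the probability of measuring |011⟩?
0.08009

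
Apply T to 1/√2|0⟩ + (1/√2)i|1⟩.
1/√2|0⟩ + (-1/2 + (1/2)i)|1⟩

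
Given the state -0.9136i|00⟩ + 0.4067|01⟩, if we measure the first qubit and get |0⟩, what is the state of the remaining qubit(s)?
-0.9136i|0⟩ + 0.4067|1⟩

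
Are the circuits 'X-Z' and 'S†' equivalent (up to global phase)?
No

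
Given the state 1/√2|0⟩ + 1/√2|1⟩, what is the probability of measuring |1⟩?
1/2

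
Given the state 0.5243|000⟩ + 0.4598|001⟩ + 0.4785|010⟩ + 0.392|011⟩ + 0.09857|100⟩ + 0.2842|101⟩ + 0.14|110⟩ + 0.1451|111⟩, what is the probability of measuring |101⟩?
0.08077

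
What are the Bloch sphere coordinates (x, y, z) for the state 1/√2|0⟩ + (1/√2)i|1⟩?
(0, 1, 0)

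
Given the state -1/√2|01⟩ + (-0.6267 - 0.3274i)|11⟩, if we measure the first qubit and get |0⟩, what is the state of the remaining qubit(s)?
-|1⟩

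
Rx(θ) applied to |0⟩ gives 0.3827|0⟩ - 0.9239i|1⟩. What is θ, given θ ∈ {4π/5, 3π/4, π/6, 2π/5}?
3π/4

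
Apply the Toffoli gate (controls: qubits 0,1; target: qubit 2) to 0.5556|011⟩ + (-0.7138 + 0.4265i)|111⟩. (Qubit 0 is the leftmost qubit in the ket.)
0.5556|011⟩ + (-0.7138 + 0.4265i)|110⟩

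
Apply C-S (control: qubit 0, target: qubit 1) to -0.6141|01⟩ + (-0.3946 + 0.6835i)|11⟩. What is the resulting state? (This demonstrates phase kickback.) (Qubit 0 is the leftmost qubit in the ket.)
-0.6141|01⟩ + (-0.6835 - 0.3946i)|11⟩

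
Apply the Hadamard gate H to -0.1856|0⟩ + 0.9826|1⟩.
0.5636|0⟩ - 0.826|1⟩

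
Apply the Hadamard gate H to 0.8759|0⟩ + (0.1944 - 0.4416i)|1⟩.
(0.7568 - 0.3123i)|0⟩ + (0.4819 + 0.3123i)|1⟩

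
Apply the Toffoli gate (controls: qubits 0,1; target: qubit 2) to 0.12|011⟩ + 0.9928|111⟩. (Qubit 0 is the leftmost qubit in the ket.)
0.12|011⟩ + 0.9928|110⟩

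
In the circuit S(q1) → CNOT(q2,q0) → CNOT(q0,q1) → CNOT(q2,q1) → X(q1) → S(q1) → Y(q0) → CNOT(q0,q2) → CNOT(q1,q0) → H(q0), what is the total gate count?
10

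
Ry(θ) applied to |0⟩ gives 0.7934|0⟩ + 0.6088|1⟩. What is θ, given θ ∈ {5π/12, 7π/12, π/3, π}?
5π/12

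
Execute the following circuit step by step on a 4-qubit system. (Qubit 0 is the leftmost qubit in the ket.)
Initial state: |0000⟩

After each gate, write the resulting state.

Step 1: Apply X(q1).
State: |0100⟩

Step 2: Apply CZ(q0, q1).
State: |0100⟩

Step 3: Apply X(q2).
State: |0110⟩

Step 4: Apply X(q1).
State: |0010⟩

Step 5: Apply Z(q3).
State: |0010⟩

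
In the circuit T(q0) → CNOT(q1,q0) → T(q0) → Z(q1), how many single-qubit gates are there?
3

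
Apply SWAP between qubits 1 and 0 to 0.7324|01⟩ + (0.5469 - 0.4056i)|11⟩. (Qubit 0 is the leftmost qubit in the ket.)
0.7324|10⟩ + (0.5469 - 0.4056i)|11⟩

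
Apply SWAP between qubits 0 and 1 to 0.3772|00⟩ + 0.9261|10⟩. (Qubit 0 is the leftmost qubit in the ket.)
0.3772|00⟩ + 0.9261|01⟩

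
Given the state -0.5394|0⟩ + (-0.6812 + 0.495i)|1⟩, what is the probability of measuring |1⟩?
0.7091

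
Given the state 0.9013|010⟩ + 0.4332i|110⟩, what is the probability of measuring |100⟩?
0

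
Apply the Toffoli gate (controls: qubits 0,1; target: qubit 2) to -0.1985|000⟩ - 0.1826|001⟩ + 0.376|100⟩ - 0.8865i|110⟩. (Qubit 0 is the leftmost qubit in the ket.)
-0.1985|000⟩ - 0.1826|001⟩ + 0.376|100⟩ - 0.8865i|111⟩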